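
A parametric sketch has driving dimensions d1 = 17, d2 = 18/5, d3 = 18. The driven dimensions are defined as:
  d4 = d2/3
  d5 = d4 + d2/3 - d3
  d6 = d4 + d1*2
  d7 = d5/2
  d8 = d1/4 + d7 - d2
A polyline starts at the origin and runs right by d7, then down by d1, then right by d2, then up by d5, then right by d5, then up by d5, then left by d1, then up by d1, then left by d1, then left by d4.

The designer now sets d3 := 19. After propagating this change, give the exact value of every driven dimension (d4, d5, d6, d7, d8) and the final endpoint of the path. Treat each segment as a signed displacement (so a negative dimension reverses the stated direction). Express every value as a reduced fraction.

Apply edit: d3 := 19
  d4 = d2/3 = 6/5
  d5 = d4 + d2/3 - d3 = -83/5
  d6 = d4 + d1*2 = 176/5
  d7 = d5/2 = -83/10
  d8 = d1/4 + d7 - d2 = -153/20
Walk from origin (0, 0):
  seg 1: right by d7 = -83/10 → (-83/10, 0)
  seg 2: down by d1 = 17 → (-83/10, -17)
  seg 3: right by d2 = 18/5 → (-47/10, -17)
  seg 4: up by d5 = -83/5 → (-47/10, -168/5)
  seg 5: right by d5 = -83/5 → (-213/10, -168/5)
  seg 6: up by d5 = -83/5 → (-213/10, -251/5)
  seg 7: left by d1 = 17 → (-383/10, -251/5)
  seg 8: up by d1 = 17 → (-383/10, -166/5)
  seg 9: left by d1 = 17 → (-553/10, -166/5)
  seg 10: left by d4 = 6/5 → (-113/2, -166/5)

d4 = 6/5
d5 = -83/5
d6 = 176/5
d7 = -83/10
d8 = -153/20
endpoint = (-113/2, -166/5)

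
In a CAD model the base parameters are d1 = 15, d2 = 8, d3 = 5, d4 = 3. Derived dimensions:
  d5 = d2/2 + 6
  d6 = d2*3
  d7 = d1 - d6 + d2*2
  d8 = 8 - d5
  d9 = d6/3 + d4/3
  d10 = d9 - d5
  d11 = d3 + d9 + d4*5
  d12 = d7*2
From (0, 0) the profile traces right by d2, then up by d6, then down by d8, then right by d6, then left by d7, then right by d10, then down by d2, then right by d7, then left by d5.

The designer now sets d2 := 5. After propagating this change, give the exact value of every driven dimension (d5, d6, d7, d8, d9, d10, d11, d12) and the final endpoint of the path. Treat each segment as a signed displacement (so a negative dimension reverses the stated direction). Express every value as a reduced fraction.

Apply edit: d2 := 5
  d5 = d2/2 + 6 = 17/2
  d6 = d2*3 = 15
  d7 = d1 - d6 + d2*2 = 10
  d8 = 8 - d5 = -1/2
  d9 = d6/3 + d4/3 = 6
  d10 = d9 - d5 = -5/2
  d11 = d3 + d9 + d4*5 = 26
  d12 = d7*2 = 20
Walk from origin (0, 0):
  seg 1: right by d2 = 5 → (5, 0)
  seg 2: up by d6 = 15 → (5, 15)
  seg 3: down by d8 = -1/2 → (5, 31/2)
  seg 4: right by d6 = 15 → (20, 31/2)
  seg 5: left by d7 = 10 → (10, 31/2)
  seg 6: right by d10 = -5/2 → (15/2, 31/2)
  seg 7: down by d2 = 5 → (15/2, 21/2)
  seg 8: right by d7 = 10 → (35/2, 21/2)
  seg 9: left by d5 = 17/2 → (9, 21/2)

d5 = 17/2
d6 = 15
d7 = 10
d8 = -1/2
d9 = 6
d10 = -5/2
d11 = 26
d12 = 20
endpoint = (9, 21/2)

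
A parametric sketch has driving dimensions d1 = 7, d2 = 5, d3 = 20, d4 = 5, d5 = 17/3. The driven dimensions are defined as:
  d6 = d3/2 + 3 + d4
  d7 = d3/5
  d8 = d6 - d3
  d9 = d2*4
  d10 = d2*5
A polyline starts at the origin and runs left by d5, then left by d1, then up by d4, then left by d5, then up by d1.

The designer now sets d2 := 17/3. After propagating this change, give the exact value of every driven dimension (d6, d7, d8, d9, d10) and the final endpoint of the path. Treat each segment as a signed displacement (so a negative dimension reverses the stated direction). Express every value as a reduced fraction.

d6 = 18
d7 = 4
d8 = -2
d9 = 68/3
d10 = 85/3
endpoint = (-55/3, 12)

Apply edit: d2 := 17/3
  d6 = d3/2 + 3 + d4 = 18
  d7 = d3/5 = 4
  d8 = d6 - d3 = -2
  d9 = d2*4 = 68/3
  d10 = d2*5 = 85/3
Walk from origin (0, 0):
  seg 1: left by d5 = 17/3 → (-17/3, 0)
  seg 2: left by d1 = 7 → (-38/3, 0)
  seg 3: up by d4 = 5 → (-38/3, 5)
  seg 4: left by d5 = 17/3 → (-55/3, 5)
  seg 5: up by d1 = 7 → (-55/3, 12)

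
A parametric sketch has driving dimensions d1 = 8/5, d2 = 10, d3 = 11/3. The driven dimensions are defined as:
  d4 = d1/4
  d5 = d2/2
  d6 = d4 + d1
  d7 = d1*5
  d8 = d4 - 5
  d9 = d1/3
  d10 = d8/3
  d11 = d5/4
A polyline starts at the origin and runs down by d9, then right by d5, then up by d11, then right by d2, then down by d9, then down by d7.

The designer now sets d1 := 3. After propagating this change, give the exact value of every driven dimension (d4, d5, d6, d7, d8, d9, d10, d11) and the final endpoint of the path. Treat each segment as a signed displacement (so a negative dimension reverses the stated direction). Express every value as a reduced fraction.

Apply edit: d1 := 3
  d4 = d1/4 = 3/4
  d5 = d2/2 = 5
  d6 = d4 + d1 = 15/4
  d7 = d1*5 = 15
  d8 = d4 - 5 = -17/4
  d9 = d1/3 = 1
  d10 = d8/3 = -17/12
  d11 = d5/4 = 5/4
Walk from origin (0, 0):
  seg 1: down by d9 = 1 → (0, -1)
  seg 2: right by d5 = 5 → (5, -1)
  seg 3: up by d11 = 5/4 → (5, 1/4)
  seg 4: right by d2 = 10 → (15, 1/4)
  seg 5: down by d9 = 1 → (15, -3/4)
  seg 6: down by d7 = 15 → (15, -63/4)

d4 = 3/4
d5 = 5
d6 = 15/4
d7 = 15
d8 = -17/4
d9 = 1
d10 = -17/12
d11 = 5/4
endpoint = (15, -63/4)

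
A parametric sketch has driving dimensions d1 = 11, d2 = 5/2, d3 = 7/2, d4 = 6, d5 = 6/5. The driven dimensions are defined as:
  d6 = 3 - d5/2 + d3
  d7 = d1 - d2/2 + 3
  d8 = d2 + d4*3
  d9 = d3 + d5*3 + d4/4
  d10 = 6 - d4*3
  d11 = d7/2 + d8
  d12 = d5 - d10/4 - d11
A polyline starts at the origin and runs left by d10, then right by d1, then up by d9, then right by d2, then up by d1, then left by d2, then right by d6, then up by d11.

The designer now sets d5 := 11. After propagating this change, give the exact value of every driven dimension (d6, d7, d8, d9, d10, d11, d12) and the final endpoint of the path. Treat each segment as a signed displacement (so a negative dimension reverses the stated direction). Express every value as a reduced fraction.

Apply edit: d5 := 11
  d6 = 3 - d5/2 + d3 = 1
  d7 = d1 - d2/2 + 3 = 51/4
  d8 = d2 + d4*3 = 41/2
  d9 = d3 + d5*3 + d4/4 = 38
  d10 = 6 - d4*3 = -12
  d11 = d7/2 + d8 = 215/8
  d12 = d5 - d10/4 - d11 = -103/8
Walk from origin (0, 0):
  seg 1: left by d10 = -12 → (12, 0)
  seg 2: right by d1 = 11 → (23, 0)
  seg 3: up by d9 = 38 → (23, 38)
  seg 4: right by d2 = 5/2 → (51/2, 38)
  seg 5: up by d1 = 11 → (51/2, 49)
  seg 6: left by d2 = 5/2 → (23, 49)
  seg 7: right by d6 = 1 → (24, 49)
  seg 8: up by d11 = 215/8 → (24, 607/8)

d6 = 1
d7 = 51/4
d8 = 41/2
d9 = 38
d10 = -12
d11 = 215/8
d12 = -103/8
endpoint = (24, 607/8)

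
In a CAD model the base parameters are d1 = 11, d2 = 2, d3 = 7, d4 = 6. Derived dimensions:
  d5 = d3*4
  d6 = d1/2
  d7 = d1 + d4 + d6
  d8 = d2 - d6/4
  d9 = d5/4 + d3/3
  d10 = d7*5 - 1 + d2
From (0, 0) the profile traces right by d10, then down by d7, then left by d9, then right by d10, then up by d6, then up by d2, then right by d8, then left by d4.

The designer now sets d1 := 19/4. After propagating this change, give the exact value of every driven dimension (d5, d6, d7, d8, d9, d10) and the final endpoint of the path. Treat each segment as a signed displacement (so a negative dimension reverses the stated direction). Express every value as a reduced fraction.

d5 = 28
d6 = 19/8
d7 = 105/8
d8 = 45/32
d9 = 28/3
d10 = 533/8
endpoint = (11455/96, -35/4)

Apply edit: d1 := 19/4
  d5 = d3*4 = 28
  d6 = d1/2 = 19/8
  d7 = d1 + d4 + d6 = 105/8
  d8 = d2 - d6/4 = 45/32
  d9 = d5/4 + d3/3 = 28/3
  d10 = d7*5 - 1 + d2 = 533/8
Walk from origin (0, 0):
  seg 1: right by d10 = 533/8 → (533/8, 0)
  seg 2: down by d7 = 105/8 → (533/8, -105/8)
  seg 3: left by d9 = 28/3 → (1375/24, -105/8)
  seg 4: right by d10 = 533/8 → (1487/12, -105/8)
  seg 5: up by d6 = 19/8 → (1487/12, -43/4)
  seg 6: up by d2 = 2 → (1487/12, -35/4)
  seg 7: right by d8 = 45/32 → (12031/96, -35/4)
  seg 8: left by d4 = 6 → (11455/96, -35/4)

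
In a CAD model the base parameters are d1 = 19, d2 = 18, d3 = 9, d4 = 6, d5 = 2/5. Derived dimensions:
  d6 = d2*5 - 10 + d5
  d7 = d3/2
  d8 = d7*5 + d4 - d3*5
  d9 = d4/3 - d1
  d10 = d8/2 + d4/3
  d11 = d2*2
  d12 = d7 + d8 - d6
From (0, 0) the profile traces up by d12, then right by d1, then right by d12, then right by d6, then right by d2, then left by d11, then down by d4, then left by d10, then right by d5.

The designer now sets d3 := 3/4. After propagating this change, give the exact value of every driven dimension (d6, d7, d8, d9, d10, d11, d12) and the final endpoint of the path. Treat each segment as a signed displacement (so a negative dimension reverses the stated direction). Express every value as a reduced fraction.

d6 = 402/5
d7 = 3/8
d8 = 33/8
d9 = -17
d10 = 65/16
d11 = 36
d12 = -759/10
endpoint = (147/80, -819/10)

Apply edit: d3 := 3/4
  d6 = d2*5 - 10 + d5 = 402/5
  d7 = d3/2 = 3/8
  d8 = d7*5 + d4 - d3*5 = 33/8
  d9 = d4/3 - d1 = -17
  d10 = d8/2 + d4/3 = 65/16
  d11 = d2*2 = 36
  d12 = d7 + d8 - d6 = -759/10
Walk from origin (0, 0):
  seg 1: up by d12 = -759/10 → (0, -759/10)
  seg 2: right by d1 = 19 → (19, -759/10)
  seg 3: right by d12 = -759/10 → (-569/10, -759/10)
  seg 4: right by d6 = 402/5 → (47/2, -759/10)
  seg 5: right by d2 = 18 → (83/2, -759/10)
  seg 6: left by d11 = 36 → (11/2, -759/10)
  seg 7: down by d4 = 6 → (11/2, -819/10)
  seg 8: left by d10 = 65/16 → (23/16, -819/10)
  seg 9: right by d5 = 2/5 → (147/80, -819/10)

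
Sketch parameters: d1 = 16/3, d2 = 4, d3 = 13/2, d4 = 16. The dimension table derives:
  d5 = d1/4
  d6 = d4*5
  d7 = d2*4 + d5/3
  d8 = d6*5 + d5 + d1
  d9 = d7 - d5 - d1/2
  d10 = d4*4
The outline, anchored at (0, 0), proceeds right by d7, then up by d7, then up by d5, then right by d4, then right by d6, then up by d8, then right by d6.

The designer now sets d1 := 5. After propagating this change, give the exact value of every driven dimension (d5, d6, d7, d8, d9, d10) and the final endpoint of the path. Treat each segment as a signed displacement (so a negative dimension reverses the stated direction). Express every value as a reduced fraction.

Apply edit: d1 := 5
  d5 = d1/4 = 5/4
  d6 = d4*5 = 80
  d7 = d2*4 + d5/3 = 197/12
  d8 = d6*5 + d5 + d1 = 1625/4
  d9 = d7 - d5 - d1/2 = 38/3
  d10 = d4*4 = 64
Walk from origin (0, 0):
  seg 1: right by d7 = 197/12 → (197/12, 0)
  seg 2: up by d7 = 197/12 → (197/12, 197/12)
  seg 3: up by d5 = 5/4 → (197/12, 53/3)
  seg 4: right by d4 = 16 → (389/12, 53/3)
  seg 5: right by d6 = 80 → (1349/12, 53/3)
  seg 6: up by d8 = 1625/4 → (1349/12, 5087/12)
  seg 7: right by d6 = 80 → (2309/12, 5087/12)

d5 = 5/4
d6 = 80
d7 = 197/12
d8 = 1625/4
d9 = 38/3
d10 = 64
endpoint = (2309/12, 5087/12)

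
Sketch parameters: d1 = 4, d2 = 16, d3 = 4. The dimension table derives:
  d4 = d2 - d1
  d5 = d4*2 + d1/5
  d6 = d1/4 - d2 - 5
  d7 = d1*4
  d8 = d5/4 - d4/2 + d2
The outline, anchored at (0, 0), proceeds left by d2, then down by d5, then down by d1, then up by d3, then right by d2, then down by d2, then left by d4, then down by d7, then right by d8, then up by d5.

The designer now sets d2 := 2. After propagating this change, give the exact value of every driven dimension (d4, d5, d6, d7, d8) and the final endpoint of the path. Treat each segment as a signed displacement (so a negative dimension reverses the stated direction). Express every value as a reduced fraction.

d4 = -2
d5 = -16/5
d6 = -6
d7 = 16
d8 = 11/5
endpoint = (21/5, -18)

Apply edit: d2 := 2
  d4 = d2 - d1 = -2
  d5 = d4*2 + d1/5 = -16/5
  d6 = d1/4 - d2 - 5 = -6
  d7 = d1*4 = 16
  d8 = d5/4 - d4/2 + d2 = 11/5
Walk from origin (0, 0):
  seg 1: left by d2 = 2 → (-2, 0)
  seg 2: down by d5 = -16/5 → (-2, 16/5)
  seg 3: down by d1 = 4 → (-2, -4/5)
  seg 4: up by d3 = 4 → (-2, 16/5)
  seg 5: right by d2 = 2 → (0, 16/5)
  seg 6: down by d2 = 2 → (0, 6/5)
  seg 7: left by d4 = -2 → (2, 6/5)
  seg 8: down by d7 = 16 → (2, -74/5)
  seg 9: right by d8 = 11/5 → (21/5, -74/5)
  seg 10: up by d5 = -16/5 → (21/5, -18)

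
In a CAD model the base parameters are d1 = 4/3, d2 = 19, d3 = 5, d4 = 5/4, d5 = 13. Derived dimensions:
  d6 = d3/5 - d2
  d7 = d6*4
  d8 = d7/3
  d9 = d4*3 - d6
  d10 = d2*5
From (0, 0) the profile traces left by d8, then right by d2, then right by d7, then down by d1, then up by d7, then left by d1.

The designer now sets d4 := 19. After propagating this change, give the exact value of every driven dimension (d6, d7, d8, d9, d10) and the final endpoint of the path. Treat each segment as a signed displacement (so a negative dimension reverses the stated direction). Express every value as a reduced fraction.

d6 = -18
d7 = -72
d8 = -24
d9 = 75
d10 = 95
endpoint = (-91/3, -220/3)

Apply edit: d4 := 19
  d6 = d3/5 - d2 = -18
  d7 = d6*4 = -72
  d8 = d7/3 = -24
  d9 = d4*3 - d6 = 75
  d10 = d2*5 = 95
Walk from origin (0, 0):
  seg 1: left by d8 = -24 → (24, 0)
  seg 2: right by d2 = 19 → (43, 0)
  seg 3: right by d7 = -72 → (-29, 0)
  seg 4: down by d1 = 4/3 → (-29, -4/3)
  seg 5: up by d7 = -72 → (-29, -220/3)
  seg 6: left by d1 = 4/3 → (-91/3, -220/3)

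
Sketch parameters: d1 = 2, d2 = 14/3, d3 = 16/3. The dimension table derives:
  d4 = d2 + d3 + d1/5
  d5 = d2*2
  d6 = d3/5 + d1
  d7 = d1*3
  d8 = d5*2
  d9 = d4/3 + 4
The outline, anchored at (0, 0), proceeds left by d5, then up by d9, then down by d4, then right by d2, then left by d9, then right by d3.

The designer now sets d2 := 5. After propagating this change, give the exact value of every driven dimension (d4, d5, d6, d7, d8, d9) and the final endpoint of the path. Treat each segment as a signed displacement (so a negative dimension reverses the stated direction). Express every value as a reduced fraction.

Apply edit: d2 := 5
  d4 = d2 + d3 + d1/5 = 161/15
  d5 = d2*2 = 10
  d6 = d3/5 + d1 = 46/15
  d7 = d1*3 = 6
  d8 = d5*2 = 20
  d9 = d4/3 + 4 = 341/45
Walk from origin (0, 0):
  seg 1: left by d5 = 10 → (-10, 0)
  seg 2: up by d9 = 341/45 → (-10, 341/45)
  seg 3: down by d4 = 161/15 → (-10, -142/45)
  seg 4: right by d2 = 5 → (-5, -142/45)
  seg 5: left by d9 = 341/45 → (-566/45, -142/45)
  seg 6: right by d3 = 16/3 → (-326/45, -142/45)

d4 = 161/15
d5 = 10
d6 = 46/15
d7 = 6
d8 = 20
d9 = 341/45
endpoint = (-326/45, -142/45)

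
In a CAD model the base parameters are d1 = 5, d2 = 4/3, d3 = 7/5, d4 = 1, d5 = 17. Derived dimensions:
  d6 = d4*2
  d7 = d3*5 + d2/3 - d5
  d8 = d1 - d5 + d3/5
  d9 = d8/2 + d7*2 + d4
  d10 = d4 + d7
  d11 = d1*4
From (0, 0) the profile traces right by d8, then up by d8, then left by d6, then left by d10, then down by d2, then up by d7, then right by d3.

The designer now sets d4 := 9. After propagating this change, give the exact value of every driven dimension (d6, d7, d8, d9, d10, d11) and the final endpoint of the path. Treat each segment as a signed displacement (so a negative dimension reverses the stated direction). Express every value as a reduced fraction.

Apply edit: d4 := 9
  d6 = d4*2 = 18
  d7 = d3*5 + d2/3 - d5 = -86/9
  d8 = d1 - d5 + d3/5 = -293/25
  d9 = d8/2 + d7*2 + d4 = -7187/450
  d10 = d4 + d7 = -5/9
  d11 = d1*4 = 20
Walk from origin (0, 0):
  seg 1: right by d8 = -293/25 → (-293/25, 0)
  seg 2: up by d8 = -293/25 → (-293/25, -293/25)
  seg 3: left by d6 = 18 → (-743/25, -293/25)
  seg 4: left by d10 = -5/9 → (-6562/225, -293/25)
  seg 5: down by d2 = 4/3 → (-6562/225, -979/75)
  seg 6: up by d7 = -86/9 → (-6562/225, -5087/225)
  seg 7: right by d3 = 7/5 → (-6247/225, -5087/225)

d6 = 18
d7 = -86/9
d8 = -293/25
d9 = -7187/450
d10 = -5/9
d11 = 20
endpoint = (-6247/225, -5087/225)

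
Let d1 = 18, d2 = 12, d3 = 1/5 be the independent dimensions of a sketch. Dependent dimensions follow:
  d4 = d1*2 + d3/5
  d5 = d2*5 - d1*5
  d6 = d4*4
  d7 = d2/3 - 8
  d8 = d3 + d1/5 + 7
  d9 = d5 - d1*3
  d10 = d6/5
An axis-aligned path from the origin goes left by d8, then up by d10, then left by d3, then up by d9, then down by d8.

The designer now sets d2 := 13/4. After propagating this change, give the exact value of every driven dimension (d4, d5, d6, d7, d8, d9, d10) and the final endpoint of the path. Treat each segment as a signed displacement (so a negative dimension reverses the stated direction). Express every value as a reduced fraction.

Apply edit: d2 := 13/4
  d4 = d1*2 + d3/5 = 901/25
  d5 = d2*5 - d1*5 = -295/4
  d6 = d4*4 = 3604/25
  d7 = d2/3 - 8 = -83/12
  d8 = d3 + d1/5 + 7 = 54/5
  d9 = d5 - d1*3 = -511/4
  d10 = d6/5 = 3604/125
Walk from origin (0, 0):
  seg 1: left by d8 = 54/5 → (-54/5, 0)
  seg 2: up by d10 = 3604/125 → (-54/5, 3604/125)
  seg 3: left by d3 = 1/5 → (-11, 3604/125)
  seg 4: up by d9 = -511/4 → (-11, -49459/500)
  seg 5: down by d8 = 54/5 → (-11, -54859/500)

d4 = 901/25
d5 = -295/4
d6 = 3604/25
d7 = -83/12
d8 = 54/5
d9 = -511/4
d10 = 3604/125
endpoint = (-11, -54859/500)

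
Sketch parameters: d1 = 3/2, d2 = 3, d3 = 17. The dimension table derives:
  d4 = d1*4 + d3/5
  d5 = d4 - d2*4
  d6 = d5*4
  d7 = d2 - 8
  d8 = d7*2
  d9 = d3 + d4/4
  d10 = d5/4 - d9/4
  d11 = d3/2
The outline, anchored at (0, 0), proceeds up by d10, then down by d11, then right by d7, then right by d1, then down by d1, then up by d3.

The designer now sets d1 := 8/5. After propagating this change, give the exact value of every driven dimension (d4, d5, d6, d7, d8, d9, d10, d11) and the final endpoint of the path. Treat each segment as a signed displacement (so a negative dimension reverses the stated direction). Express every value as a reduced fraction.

d4 = 49/5
d5 = -11/5
d6 = -44/5
d7 = -5
d8 = -10
d9 = 389/20
d10 = -433/80
d11 = 17/2
endpoint = (-17/5, 119/80)

Apply edit: d1 := 8/5
  d4 = d1*4 + d3/5 = 49/5
  d5 = d4 - d2*4 = -11/5
  d6 = d5*4 = -44/5
  d7 = d2 - 8 = -5
  d8 = d7*2 = -10
  d9 = d3 + d4/4 = 389/20
  d10 = d5/4 - d9/4 = -433/80
  d11 = d3/2 = 17/2
Walk from origin (0, 0):
  seg 1: up by d10 = -433/80 → (0, -433/80)
  seg 2: down by d11 = 17/2 → (0, -1113/80)
  seg 3: right by d7 = -5 → (-5, -1113/80)
  seg 4: right by d1 = 8/5 → (-17/5, -1113/80)
  seg 5: down by d1 = 8/5 → (-17/5, -1241/80)
  seg 6: up by d3 = 17 → (-17/5, 119/80)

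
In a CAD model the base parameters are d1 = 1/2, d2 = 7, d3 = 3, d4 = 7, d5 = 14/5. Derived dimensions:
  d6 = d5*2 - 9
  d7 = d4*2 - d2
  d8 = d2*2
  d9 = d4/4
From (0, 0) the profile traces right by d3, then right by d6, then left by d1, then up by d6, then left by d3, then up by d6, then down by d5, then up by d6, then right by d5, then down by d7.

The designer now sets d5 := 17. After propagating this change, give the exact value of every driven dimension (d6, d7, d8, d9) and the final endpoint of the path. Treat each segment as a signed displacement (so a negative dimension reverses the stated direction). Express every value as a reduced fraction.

d6 = 25
d7 = 7
d8 = 14
d9 = 7/4
endpoint = (83/2, 51)

Apply edit: d5 := 17
  d6 = d5*2 - 9 = 25
  d7 = d4*2 - d2 = 7
  d8 = d2*2 = 14
  d9 = d4/4 = 7/4
Walk from origin (0, 0):
  seg 1: right by d3 = 3 → (3, 0)
  seg 2: right by d6 = 25 → (28, 0)
  seg 3: left by d1 = 1/2 → (55/2, 0)
  seg 4: up by d6 = 25 → (55/2, 25)
  seg 5: left by d3 = 3 → (49/2, 25)
  seg 6: up by d6 = 25 → (49/2, 50)
  seg 7: down by d5 = 17 → (49/2, 33)
  seg 8: up by d6 = 25 → (49/2, 58)
  seg 9: right by d5 = 17 → (83/2, 58)
  seg 10: down by d7 = 7 → (83/2, 51)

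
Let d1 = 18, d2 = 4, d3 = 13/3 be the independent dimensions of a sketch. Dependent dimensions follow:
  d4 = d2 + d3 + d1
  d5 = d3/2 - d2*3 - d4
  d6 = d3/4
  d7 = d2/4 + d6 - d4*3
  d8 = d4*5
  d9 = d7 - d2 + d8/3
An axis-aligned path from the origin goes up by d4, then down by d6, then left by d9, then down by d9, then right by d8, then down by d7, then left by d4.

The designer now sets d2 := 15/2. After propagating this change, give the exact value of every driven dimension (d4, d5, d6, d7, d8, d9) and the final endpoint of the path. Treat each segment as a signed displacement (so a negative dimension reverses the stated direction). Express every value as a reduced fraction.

d4 = 179/6
d5 = -301/6
d6 = 13/12
d7 = -2077/24
d8 = 895/6
d9 = -3191/72
endpoint = (11783/72, 2873/18)

Apply edit: d2 := 15/2
  d4 = d2 + d3 + d1 = 179/6
  d5 = d3/2 - d2*3 - d4 = -301/6
  d6 = d3/4 = 13/12
  d7 = d2/4 + d6 - d4*3 = -2077/24
  d8 = d4*5 = 895/6
  d9 = d7 - d2 + d8/3 = -3191/72
Walk from origin (0, 0):
  seg 1: up by d4 = 179/6 → (0, 179/6)
  seg 2: down by d6 = 13/12 → (0, 115/4)
  seg 3: left by d9 = -3191/72 → (3191/72, 115/4)
  seg 4: down by d9 = -3191/72 → (3191/72, 5261/72)
  seg 5: right by d8 = 895/6 → (13931/72, 5261/72)
  seg 6: down by d7 = -2077/24 → (13931/72, 2873/18)
  seg 7: left by d4 = 179/6 → (11783/72, 2873/18)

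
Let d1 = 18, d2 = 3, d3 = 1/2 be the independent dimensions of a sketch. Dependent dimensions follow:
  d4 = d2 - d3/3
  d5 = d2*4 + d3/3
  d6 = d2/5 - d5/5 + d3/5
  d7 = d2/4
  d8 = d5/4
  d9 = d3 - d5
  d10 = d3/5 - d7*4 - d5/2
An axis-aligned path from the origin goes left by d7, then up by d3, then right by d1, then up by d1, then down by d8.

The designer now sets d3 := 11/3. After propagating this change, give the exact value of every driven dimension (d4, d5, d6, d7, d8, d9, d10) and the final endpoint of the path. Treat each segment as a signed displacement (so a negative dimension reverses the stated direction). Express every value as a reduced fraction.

d4 = 16/9
d5 = 119/9
d6 = -59/45
d7 = 3/4
d8 = 119/36
d9 = -86/9
d10 = -799/90
endpoint = (69/4, 661/36)

Apply edit: d3 := 11/3
  d4 = d2 - d3/3 = 16/9
  d5 = d2*4 + d3/3 = 119/9
  d6 = d2/5 - d5/5 + d3/5 = -59/45
  d7 = d2/4 = 3/4
  d8 = d5/4 = 119/36
  d9 = d3 - d5 = -86/9
  d10 = d3/5 - d7*4 - d5/2 = -799/90
Walk from origin (0, 0):
  seg 1: left by d7 = 3/4 → (-3/4, 0)
  seg 2: up by d3 = 11/3 → (-3/4, 11/3)
  seg 3: right by d1 = 18 → (69/4, 11/3)
  seg 4: up by d1 = 18 → (69/4, 65/3)
  seg 5: down by d8 = 119/36 → (69/4, 661/36)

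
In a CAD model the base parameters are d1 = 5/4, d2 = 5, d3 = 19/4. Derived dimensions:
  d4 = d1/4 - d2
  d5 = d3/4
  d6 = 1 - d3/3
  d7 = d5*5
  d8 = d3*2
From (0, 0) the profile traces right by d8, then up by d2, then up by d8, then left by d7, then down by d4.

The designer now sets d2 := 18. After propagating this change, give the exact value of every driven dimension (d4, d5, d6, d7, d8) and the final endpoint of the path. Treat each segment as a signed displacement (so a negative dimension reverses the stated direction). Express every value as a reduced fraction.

d4 = -283/16
d5 = 19/16
d6 = -7/12
d7 = 95/16
d8 = 19/2
endpoint = (57/16, 723/16)

Apply edit: d2 := 18
  d4 = d1/4 - d2 = -283/16
  d5 = d3/4 = 19/16
  d6 = 1 - d3/3 = -7/12
  d7 = d5*5 = 95/16
  d8 = d3*2 = 19/2
Walk from origin (0, 0):
  seg 1: right by d8 = 19/2 → (19/2, 0)
  seg 2: up by d2 = 18 → (19/2, 18)
  seg 3: up by d8 = 19/2 → (19/2, 55/2)
  seg 4: left by d7 = 95/16 → (57/16, 55/2)
  seg 5: down by d4 = -283/16 → (57/16, 723/16)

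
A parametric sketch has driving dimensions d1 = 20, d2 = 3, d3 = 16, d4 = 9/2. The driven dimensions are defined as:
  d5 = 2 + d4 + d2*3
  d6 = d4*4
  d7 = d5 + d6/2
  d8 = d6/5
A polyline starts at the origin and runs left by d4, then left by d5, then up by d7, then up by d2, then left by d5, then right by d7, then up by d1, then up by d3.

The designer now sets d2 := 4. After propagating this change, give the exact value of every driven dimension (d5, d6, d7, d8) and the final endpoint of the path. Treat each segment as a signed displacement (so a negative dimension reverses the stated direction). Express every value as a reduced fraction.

d5 = 37/2
d6 = 18
d7 = 55/2
d8 = 18/5
endpoint = (-14, 135/2)

Apply edit: d2 := 4
  d5 = 2 + d4 + d2*3 = 37/2
  d6 = d4*4 = 18
  d7 = d5 + d6/2 = 55/2
  d8 = d6/5 = 18/5
Walk from origin (0, 0):
  seg 1: left by d4 = 9/2 → (-9/2, 0)
  seg 2: left by d5 = 37/2 → (-23, 0)
  seg 3: up by d7 = 55/2 → (-23, 55/2)
  seg 4: up by d2 = 4 → (-23, 63/2)
  seg 5: left by d5 = 37/2 → (-83/2, 63/2)
  seg 6: right by d7 = 55/2 → (-14, 63/2)
  seg 7: up by d1 = 20 → (-14, 103/2)
  seg 8: up by d3 = 16 → (-14, 135/2)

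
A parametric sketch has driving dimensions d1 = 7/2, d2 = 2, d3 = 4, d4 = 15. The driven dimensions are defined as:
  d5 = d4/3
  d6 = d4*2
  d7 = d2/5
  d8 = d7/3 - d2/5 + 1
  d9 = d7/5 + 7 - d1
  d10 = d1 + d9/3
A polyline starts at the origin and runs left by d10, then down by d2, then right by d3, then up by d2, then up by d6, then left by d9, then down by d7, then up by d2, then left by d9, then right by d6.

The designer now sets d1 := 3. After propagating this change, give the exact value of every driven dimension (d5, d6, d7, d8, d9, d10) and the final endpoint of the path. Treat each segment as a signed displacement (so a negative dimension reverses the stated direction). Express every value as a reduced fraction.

Apply edit: d1 := 3
  d5 = d4/3 = 5
  d6 = d4*2 = 30
  d7 = d2/5 = 2/5
  d8 = d7/3 - d2/5 + 1 = 11/15
  d9 = d7/5 + 7 - d1 = 102/25
  d10 = d1 + d9/3 = 109/25
Walk from origin (0, 0):
  seg 1: left by d10 = 109/25 → (-109/25, 0)
  seg 2: down by d2 = 2 → (-109/25, -2)
  seg 3: right by d3 = 4 → (-9/25, -2)
  seg 4: up by d2 = 2 → (-9/25, 0)
  seg 5: up by d6 = 30 → (-9/25, 30)
  seg 6: left by d9 = 102/25 → (-111/25, 30)
  seg 7: down by d7 = 2/5 → (-111/25, 148/5)
  seg 8: up by d2 = 2 → (-111/25, 158/5)
  seg 9: left by d9 = 102/25 → (-213/25, 158/5)
  seg 10: right by d6 = 30 → (537/25, 158/5)

d5 = 5
d6 = 30
d7 = 2/5
d8 = 11/15
d9 = 102/25
d10 = 109/25
endpoint = (537/25, 158/5)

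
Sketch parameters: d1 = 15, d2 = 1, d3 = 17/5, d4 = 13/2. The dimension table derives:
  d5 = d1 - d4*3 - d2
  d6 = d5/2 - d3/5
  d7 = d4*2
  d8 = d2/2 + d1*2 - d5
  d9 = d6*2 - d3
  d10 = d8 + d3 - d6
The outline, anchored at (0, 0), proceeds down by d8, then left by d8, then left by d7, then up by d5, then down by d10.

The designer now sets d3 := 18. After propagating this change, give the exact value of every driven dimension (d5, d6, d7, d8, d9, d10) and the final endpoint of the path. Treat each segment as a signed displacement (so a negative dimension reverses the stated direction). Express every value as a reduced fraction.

Apply edit: d3 := 18
  d5 = d1 - d4*3 - d2 = -11/2
  d6 = d5/2 - d3/5 = -127/20
  d7 = d4*2 = 13
  d8 = d2/2 + d1*2 - d5 = 36
  d9 = d6*2 - d3 = -307/10
  d10 = d8 + d3 - d6 = 1207/20
Walk from origin (0, 0):
  seg 1: down by d8 = 36 → (0, -36)
  seg 2: left by d8 = 36 → (-36, -36)
  seg 3: left by d7 = 13 → (-49, -36)
  seg 4: up by d5 = -11/2 → (-49, -83/2)
  seg 5: down by d10 = 1207/20 → (-49, -2037/20)

d5 = -11/2
d6 = -127/20
d7 = 13
d8 = 36
d9 = -307/10
d10 = 1207/20
endpoint = (-49, -2037/20)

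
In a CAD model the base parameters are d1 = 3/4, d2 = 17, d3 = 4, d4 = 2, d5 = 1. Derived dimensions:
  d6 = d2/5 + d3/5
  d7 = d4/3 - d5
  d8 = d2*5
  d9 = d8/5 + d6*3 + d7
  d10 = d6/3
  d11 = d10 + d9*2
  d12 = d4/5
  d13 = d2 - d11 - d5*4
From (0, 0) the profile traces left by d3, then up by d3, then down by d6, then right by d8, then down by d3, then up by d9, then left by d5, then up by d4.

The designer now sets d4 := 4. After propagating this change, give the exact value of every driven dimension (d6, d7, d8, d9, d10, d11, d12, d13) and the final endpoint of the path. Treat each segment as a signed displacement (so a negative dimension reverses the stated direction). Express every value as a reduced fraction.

Apply edit: d4 := 4
  d6 = d2/5 + d3/5 = 21/5
  d7 = d4/3 - d5 = 1/3
  d8 = d2*5 = 85
  d9 = d8/5 + d6*3 + d7 = 449/15
  d10 = d6/3 = 7/5
  d11 = d10 + d9*2 = 919/15
  d12 = d4/5 = 4/5
  d13 = d2 - d11 - d5*4 = -724/15
Walk from origin (0, 0):
  seg 1: left by d3 = 4 → (-4, 0)
  seg 2: up by d3 = 4 → (-4, 4)
  seg 3: down by d6 = 21/5 → (-4, -1/5)
  seg 4: right by d8 = 85 → (81, -1/5)
  seg 5: down by d3 = 4 → (81, -21/5)
  seg 6: up by d9 = 449/15 → (81, 386/15)
  seg 7: left by d5 = 1 → (80, 386/15)
  seg 8: up by d4 = 4 → (80, 446/15)

d6 = 21/5
d7 = 1/3
d8 = 85
d9 = 449/15
d10 = 7/5
d11 = 919/15
d12 = 4/5
d13 = -724/15
endpoint = (80, 446/15)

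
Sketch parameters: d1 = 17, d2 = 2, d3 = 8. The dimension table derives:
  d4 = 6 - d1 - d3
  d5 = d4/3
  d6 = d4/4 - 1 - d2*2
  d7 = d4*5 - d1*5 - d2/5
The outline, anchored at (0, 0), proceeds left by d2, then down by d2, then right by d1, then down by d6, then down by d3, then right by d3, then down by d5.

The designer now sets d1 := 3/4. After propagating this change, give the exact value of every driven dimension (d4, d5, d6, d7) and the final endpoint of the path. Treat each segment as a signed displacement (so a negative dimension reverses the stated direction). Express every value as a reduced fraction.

d4 = -11/4
d5 = -11/12
d6 = -91/16
d7 = -179/10
endpoint = (27/4, -163/48)

Apply edit: d1 := 3/4
  d4 = 6 - d1 - d3 = -11/4
  d5 = d4/3 = -11/12
  d6 = d4/4 - 1 - d2*2 = -91/16
  d7 = d4*5 - d1*5 - d2/5 = -179/10
Walk from origin (0, 0):
  seg 1: left by d2 = 2 → (-2, 0)
  seg 2: down by d2 = 2 → (-2, -2)
  seg 3: right by d1 = 3/4 → (-5/4, -2)
  seg 4: down by d6 = -91/16 → (-5/4, 59/16)
  seg 5: down by d3 = 8 → (-5/4, -69/16)
  seg 6: right by d3 = 8 → (27/4, -69/16)
  seg 7: down by d5 = -11/12 → (27/4, -163/48)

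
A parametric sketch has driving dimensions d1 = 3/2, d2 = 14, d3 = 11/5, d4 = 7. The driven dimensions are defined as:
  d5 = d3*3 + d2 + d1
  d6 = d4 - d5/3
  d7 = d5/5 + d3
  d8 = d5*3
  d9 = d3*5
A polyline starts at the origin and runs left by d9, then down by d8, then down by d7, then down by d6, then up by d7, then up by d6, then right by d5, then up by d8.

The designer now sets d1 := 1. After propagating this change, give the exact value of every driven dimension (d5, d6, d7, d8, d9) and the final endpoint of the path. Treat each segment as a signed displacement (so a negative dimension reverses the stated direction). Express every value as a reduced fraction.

Apply edit: d1 := 1
  d5 = d3*3 + d2 + d1 = 108/5
  d6 = d4 - d5/3 = -1/5
  d7 = d5/5 + d3 = 163/25
  d8 = d5*3 = 324/5
  d9 = d3*5 = 11
Walk from origin (0, 0):
  seg 1: left by d9 = 11 → (-11, 0)
  seg 2: down by d8 = 324/5 → (-11, -324/5)
  seg 3: down by d7 = 163/25 → (-11, -1783/25)
  seg 4: down by d6 = -1/5 → (-11, -1778/25)
  seg 5: up by d7 = 163/25 → (-11, -323/5)
  seg 6: up by d6 = -1/5 → (-11, -324/5)
  seg 7: right by d5 = 108/5 → (53/5, -324/5)
  seg 8: up by d8 = 324/5 → (53/5, 0)

d5 = 108/5
d6 = -1/5
d7 = 163/25
d8 = 324/5
d9 = 11
endpoint = (53/5, 0)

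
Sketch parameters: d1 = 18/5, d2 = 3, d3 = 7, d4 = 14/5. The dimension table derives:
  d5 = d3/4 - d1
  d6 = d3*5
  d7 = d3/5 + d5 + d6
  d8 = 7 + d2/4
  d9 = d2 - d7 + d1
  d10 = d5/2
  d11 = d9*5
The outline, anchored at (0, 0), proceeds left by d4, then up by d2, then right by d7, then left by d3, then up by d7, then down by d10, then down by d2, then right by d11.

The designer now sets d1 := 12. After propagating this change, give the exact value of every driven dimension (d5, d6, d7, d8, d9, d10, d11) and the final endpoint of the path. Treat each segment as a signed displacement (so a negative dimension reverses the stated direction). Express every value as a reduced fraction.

Apply edit: d1 := 12
  d5 = d3/4 - d1 = -41/4
  d6 = d3*5 = 35
  d7 = d3/5 + d5 + d6 = 523/20
  d8 = 7 + d2/4 = 31/4
  d9 = d2 - d7 + d1 = -223/20
  d10 = d5/2 = -41/8
  d11 = d9*5 = -223/4
Walk from origin (0, 0):
  seg 1: left by d4 = 14/5 → (-14/5, 0)
  seg 2: up by d2 = 3 → (-14/5, 3)
  seg 3: right by d7 = 523/20 → (467/20, 3)
  seg 4: left by d3 = 7 → (327/20, 3)
  seg 5: up by d7 = 523/20 → (327/20, 583/20)
  seg 6: down by d10 = -41/8 → (327/20, 1371/40)
  seg 7: down by d2 = 3 → (327/20, 1251/40)
  seg 8: right by d11 = -223/4 → (-197/5, 1251/40)

d5 = -41/4
d6 = 35
d7 = 523/20
d8 = 31/4
d9 = -223/20
d10 = -41/8
d11 = -223/4
endpoint = (-197/5, 1251/40)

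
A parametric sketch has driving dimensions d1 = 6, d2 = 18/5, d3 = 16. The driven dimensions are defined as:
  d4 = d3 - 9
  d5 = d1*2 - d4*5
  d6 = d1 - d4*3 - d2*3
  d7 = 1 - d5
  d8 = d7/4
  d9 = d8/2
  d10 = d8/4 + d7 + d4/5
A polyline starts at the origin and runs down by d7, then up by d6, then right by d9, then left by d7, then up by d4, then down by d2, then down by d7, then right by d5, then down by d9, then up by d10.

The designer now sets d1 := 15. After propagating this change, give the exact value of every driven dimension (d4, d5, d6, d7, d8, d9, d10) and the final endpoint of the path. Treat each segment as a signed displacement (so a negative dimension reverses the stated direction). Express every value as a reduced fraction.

d4 = 7
d5 = -5
d6 = -84/5
d7 = 6
d8 = 3/2
d9 = 3/4
d10 = 311/40
endpoint = (-41/4, -147/8)

Apply edit: d1 := 15
  d4 = d3 - 9 = 7
  d5 = d1*2 - d4*5 = -5
  d6 = d1 - d4*3 - d2*3 = -84/5
  d7 = 1 - d5 = 6
  d8 = d7/4 = 3/2
  d9 = d8/2 = 3/4
  d10 = d8/4 + d7 + d4/5 = 311/40
Walk from origin (0, 0):
  seg 1: down by d7 = 6 → (0, -6)
  seg 2: up by d6 = -84/5 → (0, -114/5)
  seg 3: right by d9 = 3/4 → (3/4, -114/5)
  seg 4: left by d7 = 6 → (-21/4, -114/5)
  seg 5: up by d4 = 7 → (-21/4, -79/5)
  seg 6: down by d2 = 18/5 → (-21/4, -97/5)
  seg 7: down by d7 = 6 → (-21/4, -127/5)
  seg 8: right by d5 = -5 → (-41/4, -127/5)
  seg 9: down by d9 = 3/4 → (-41/4, -523/20)
  seg 10: up by d10 = 311/40 → (-41/4, -147/8)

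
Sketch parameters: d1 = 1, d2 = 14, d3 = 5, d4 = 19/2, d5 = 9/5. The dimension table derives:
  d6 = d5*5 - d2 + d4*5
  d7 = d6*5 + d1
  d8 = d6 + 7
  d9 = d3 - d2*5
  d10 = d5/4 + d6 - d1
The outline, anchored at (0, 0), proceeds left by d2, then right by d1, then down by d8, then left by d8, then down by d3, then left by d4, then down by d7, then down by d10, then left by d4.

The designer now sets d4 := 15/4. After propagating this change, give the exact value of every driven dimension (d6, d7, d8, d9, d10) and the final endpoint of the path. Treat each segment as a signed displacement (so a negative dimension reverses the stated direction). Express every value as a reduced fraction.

d6 = 55/4
d7 = 279/4
d8 = 83/4
d9 = -65
d10 = 66/5
endpoint = (-165/4, -1087/10)

Apply edit: d4 := 15/4
  d6 = d5*5 - d2 + d4*5 = 55/4
  d7 = d6*5 + d1 = 279/4
  d8 = d6 + 7 = 83/4
  d9 = d3 - d2*5 = -65
  d10 = d5/4 + d6 - d1 = 66/5
Walk from origin (0, 0):
  seg 1: left by d2 = 14 → (-14, 0)
  seg 2: right by d1 = 1 → (-13, 0)
  seg 3: down by d8 = 83/4 → (-13, -83/4)
  seg 4: left by d8 = 83/4 → (-135/4, -83/4)
  seg 5: down by d3 = 5 → (-135/4, -103/4)
  seg 6: left by d4 = 15/4 → (-75/2, -103/4)
  seg 7: down by d7 = 279/4 → (-75/2, -191/2)
  seg 8: down by d10 = 66/5 → (-75/2, -1087/10)
  seg 9: left by d4 = 15/4 → (-165/4, -1087/10)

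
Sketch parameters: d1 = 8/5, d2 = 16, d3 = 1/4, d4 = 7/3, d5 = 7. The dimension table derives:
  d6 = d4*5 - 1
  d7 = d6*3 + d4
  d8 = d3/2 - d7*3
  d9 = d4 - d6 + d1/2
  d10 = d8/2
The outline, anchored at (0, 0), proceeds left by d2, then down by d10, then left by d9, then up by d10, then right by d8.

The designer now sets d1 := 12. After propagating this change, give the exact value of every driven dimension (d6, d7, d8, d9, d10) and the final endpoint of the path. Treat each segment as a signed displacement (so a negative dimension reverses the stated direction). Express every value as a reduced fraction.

d6 = 32/3
d7 = 103/3
d8 = -823/8
d9 = -7/3
d10 = -823/16
endpoint = (-2797/24, 0)

Apply edit: d1 := 12
  d6 = d4*5 - 1 = 32/3
  d7 = d6*3 + d4 = 103/3
  d8 = d3/2 - d7*3 = -823/8
  d9 = d4 - d6 + d1/2 = -7/3
  d10 = d8/2 = -823/16
Walk from origin (0, 0):
  seg 1: left by d2 = 16 → (-16, 0)
  seg 2: down by d10 = -823/16 → (-16, 823/16)
  seg 3: left by d9 = -7/3 → (-41/3, 823/16)
  seg 4: up by d10 = -823/16 → (-41/3, 0)
  seg 5: right by d8 = -823/8 → (-2797/24, 0)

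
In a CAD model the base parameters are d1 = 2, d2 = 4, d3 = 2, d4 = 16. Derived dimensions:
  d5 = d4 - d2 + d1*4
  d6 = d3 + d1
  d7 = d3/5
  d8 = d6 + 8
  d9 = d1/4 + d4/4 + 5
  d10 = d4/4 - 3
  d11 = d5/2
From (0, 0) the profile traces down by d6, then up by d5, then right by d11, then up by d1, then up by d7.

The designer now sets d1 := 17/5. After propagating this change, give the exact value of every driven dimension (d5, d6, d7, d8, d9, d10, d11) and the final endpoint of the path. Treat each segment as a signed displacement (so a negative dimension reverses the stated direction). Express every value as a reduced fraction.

d5 = 128/5
d6 = 27/5
d7 = 2/5
d8 = 67/5
d9 = 197/20
d10 = 1
d11 = 64/5
endpoint = (64/5, 24)

Apply edit: d1 := 17/5
  d5 = d4 - d2 + d1*4 = 128/5
  d6 = d3 + d1 = 27/5
  d7 = d3/5 = 2/5
  d8 = d6 + 8 = 67/5
  d9 = d1/4 + d4/4 + 5 = 197/20
  d10 = d4/4 - 3 = 1
  d11 = d5/2 = 64/5
Walk from origin (0, 0):
  seg 1: down by d6 = 27/5 → (0, -27/5)
  seg 2: up by d5 = 128/5 → (0, 101/5)
  seg 3: right by d11 = 64/5 → (64/5, 101/5)
  seg 4: up by d1 = 17/5 → (64/5, 118/5)
  seg 5: up by d7 = 2/5 → (64/5, 24)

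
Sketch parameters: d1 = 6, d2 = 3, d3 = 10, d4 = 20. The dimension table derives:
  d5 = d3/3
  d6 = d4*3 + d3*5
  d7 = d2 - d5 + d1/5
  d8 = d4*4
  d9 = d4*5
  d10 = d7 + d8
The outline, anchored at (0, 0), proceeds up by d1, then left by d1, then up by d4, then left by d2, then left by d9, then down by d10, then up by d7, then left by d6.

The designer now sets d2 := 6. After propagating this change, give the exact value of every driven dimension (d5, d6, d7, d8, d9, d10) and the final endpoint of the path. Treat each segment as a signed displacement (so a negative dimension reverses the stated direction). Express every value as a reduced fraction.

d5 = 10/3
d6 = 110
d7 = 58/15
d8 = 80
d9 = 100
d10 = 1258/15
endpoint = (-222, -54)

Apply edit: d2 := 6
  d5 = d3/3 = 10/3
  d6 = d4*3 + d3*5 = 110
  d7 = d2 - d5 + d1/5 = 58/15
  d8 = d4*4 = 80
  d9 = d4*5 = 100
  d10 = d7 + d8 = 1258/15
Walk from origin (0, 0):
  seg 1: up by d1 = 6 → (0, 6)
  seg 2: left by d1 = 6 → (-6, 6)
  seg 3: up by d4 = 20 → (-6, 26)
  seg 4: left by d2 = 6 → (-12, 26)
  seg 5: left by d9 = 100 → (-112, 26)
  seg 6: down by d10 = 1258/15 → (-112, -868/15)
  seg 7: up by d7 = 58/15 → (-112, -54)
  seg 8: left by d6 = 110 → (-222, -54)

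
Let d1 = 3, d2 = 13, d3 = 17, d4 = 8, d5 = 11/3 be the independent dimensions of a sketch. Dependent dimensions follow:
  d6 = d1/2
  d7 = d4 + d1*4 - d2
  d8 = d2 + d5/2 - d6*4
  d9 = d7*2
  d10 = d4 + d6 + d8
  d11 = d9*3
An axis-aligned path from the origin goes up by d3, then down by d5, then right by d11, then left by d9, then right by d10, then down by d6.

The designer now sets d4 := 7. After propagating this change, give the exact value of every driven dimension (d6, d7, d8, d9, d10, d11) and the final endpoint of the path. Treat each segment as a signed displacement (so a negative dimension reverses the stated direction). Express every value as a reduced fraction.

Apply edit: d4 := 7
  d6 = d1/2 = 3/2
  d7 = d4 + d1*4 - d2 = 6
  d8 = d2 + d5/2 - d6*4 = 53/6
  d9 = d7*2 = 12
  d10 = d4 + d6 + d8 = 52/3
  d11 = d9*3 = 36
Walk from origin (0, 0):
  seg 1: up by d3 = 17 → (0, 17)
  seg 2: down by d5 = 11/3 → (0, 40/3)
  seg 3: right by d11 = 36 → (36, 40/3)
  seg 4: left by d9 = 12 → (24, 40/3)
  seg 5: right by d10 = 52/3 → (124/3, 40/3)
  seg 6: down by d6 = 3/2 → (124/3, 71/6)

d6 = 3/2
d7 = 6
d8 = 53/6
d9 = 12
d10 = 52/3
d11 = 36
endpoint = (124/3, 71/6)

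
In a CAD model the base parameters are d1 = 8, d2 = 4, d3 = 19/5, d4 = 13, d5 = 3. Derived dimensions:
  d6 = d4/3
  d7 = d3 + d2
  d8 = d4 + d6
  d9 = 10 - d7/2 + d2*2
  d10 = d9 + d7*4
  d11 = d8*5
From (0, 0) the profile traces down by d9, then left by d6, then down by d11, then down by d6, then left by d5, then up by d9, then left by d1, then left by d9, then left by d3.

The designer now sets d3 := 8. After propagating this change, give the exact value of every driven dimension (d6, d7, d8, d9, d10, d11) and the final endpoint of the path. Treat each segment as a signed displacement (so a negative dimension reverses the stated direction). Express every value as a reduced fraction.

d6 = 13/3
d7 = 12
d8 = 52/3
d9 = 12
d10 = 60
d11 = 260/3
endpoint = (-106/3, -91)

Apply edit: d3 := 8
  d6 = d4/3 = 13/3
  d7 = d3 + d2 = 12
  d8 = d4 + d6 = 52/3
  d9 = 10 - d7/2 + d2*2 = 12
  d10 = d9 + d7*4 = 60
  d11 = d8*5 = 260/3
Walk from origin (0, 0):
  seg 1: down by d9 = 12 → (0, -12)
  seg 2: left by d6 = 13/3 → (-13/3, -12)
  seg 3: down by d11 = 260/3 → (-13/3, -296/3)
  seg 4: down by d6 = 13/3 → (-13/3, -103)
  seg 5: left by d5 = 3 → (-22/3, -103)
  seg 6: up by d9 = 12 → (-22/3, -91)
  seg 7: left by d1 = 8 → (-46/3, -91)
  seg 8: left by d9 = 12 → (-82/3, -91)
  seg 9: left by d3 = 8 → (-106/3, -91)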